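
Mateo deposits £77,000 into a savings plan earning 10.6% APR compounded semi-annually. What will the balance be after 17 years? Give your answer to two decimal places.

i = 0.106/2 = 0.053 per half-year; n = 17·2 = 34.
FV = PV·(1+i)^n = 77,000 × 5.788481 = 445,713.0454

£445,713.05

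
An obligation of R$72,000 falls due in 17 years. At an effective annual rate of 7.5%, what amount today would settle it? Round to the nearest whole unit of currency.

R$21,057

PV = 72,000 / (1 + 0.075)^17 = 72,000 / 3.419353 = 21,056.6173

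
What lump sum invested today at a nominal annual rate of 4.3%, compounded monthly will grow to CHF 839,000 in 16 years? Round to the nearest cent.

Periodic rate i = 0.043/12 = 0.00358333; n = 16 × 12 = 192 periods.
PV = 839,000 / (1 + 0.00358333)^192 = 839,000 / 1.987287 = 422,183.6616

CHF 422,183.66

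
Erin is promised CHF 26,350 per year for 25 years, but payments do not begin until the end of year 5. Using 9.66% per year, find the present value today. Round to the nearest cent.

CHF 169,819.22

Value one period before first payment (t=4): 26350 × [1 − (1+0.0966)^(−25)] / 0.0966 = 26350 × 9.319641 = 245,572.5389
Discount back 4 years: 245,572.5389 × (1+0.0966)^(−4) = 245,572.5389 × 0.691524 = 169,819.2170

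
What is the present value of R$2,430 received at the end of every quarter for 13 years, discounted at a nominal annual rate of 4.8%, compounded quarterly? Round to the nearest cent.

R$93,597.37

Periodic rate i = 0.048/4 = 0.012; n = 13 × 4 = 52 periods.
PV = PMT · [1 − (1+i)^(−n)] / i = 2430 · 38.517435 = 93,597.3677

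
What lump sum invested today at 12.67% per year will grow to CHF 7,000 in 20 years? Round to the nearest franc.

PV = 7,000 / (1 + 0.1267)^20 = 7,000 / 10.868407 = 644.0686

CHF 644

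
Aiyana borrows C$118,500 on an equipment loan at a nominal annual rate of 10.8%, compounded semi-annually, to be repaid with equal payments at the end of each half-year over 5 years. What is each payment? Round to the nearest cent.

C$15,645.81

i = 0.108/2 = 0.054 per half-year; n = 5·2 = 10.
Annuity-PV factor = 7.573913; PMT = 118500 / 7.573913 = 15,645.8105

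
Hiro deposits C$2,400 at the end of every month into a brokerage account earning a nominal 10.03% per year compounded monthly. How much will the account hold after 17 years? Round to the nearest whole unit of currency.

C$1,281,524

i = 0.1003/12 = 0.00835833 per month; n = 17·12 = 204.
FV = 2400 × [(1+0.00835833)^204 − 1] / 0.00835833 = 2400 × 533.968239 = 1,281,523.7737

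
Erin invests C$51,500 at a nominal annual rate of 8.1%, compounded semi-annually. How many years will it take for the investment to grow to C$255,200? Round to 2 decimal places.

Periodic rate i = 0.081/2 = 0.0405.
(1+i)^n = 255200/51500 = 4.95534, so n = ln 4.95534 / ln 1.0405 = 40.3126 half-years
= 40.3126/2 years

20.16 years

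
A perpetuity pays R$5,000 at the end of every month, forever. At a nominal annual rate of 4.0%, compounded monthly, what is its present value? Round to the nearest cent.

Periodic rate i = 0.04/12 = 0.00333333.
PV = PMT / i = 5000 / 0.00333333 = 1,500,000.0000

R$1,500,000.00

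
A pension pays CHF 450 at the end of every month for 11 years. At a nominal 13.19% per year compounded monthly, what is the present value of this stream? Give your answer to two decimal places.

CHF 31,269.16

i = 0.1319/12 = 0.0109917 per month; n = 11·12 = 132.
PV = 450 × [1 − (1+0.0109917)^(−132)] / 0.0109917 = 450 × 69.487023 = 31,269.1602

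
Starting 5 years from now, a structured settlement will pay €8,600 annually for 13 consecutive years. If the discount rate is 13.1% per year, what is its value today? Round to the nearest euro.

€32,024

Value one period before first payment (t=4): 8600 × [1 − (1+0.131)^(−13)] / 0.131 = 8600 × 6.092899 = 52,398.9339
PV₀ = 52,398.9339 / (1+0.131)^4 = 52,398.9339 / 1.636253 = 32,023.7385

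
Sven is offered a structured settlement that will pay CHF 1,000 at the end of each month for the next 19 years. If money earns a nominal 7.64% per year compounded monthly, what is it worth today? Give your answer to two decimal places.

CHF 120,113.81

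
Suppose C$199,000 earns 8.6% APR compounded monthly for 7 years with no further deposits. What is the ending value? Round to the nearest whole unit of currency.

C$362,548

i = 0.086/12 = 0.00716667 per month; n = 7·12 = 84.
FV = PV·(1+i)^n = 199,000 × 1.821851 = 362,548.3735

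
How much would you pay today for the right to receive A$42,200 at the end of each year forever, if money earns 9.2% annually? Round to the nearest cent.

A$458,695.65

PV = C/r = 42200/0.092 = 458,695.6522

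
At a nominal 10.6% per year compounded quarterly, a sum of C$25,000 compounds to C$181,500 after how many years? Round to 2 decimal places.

18.95 years

Periodic rate i = 0.106/4 = 0.0265.
(1+i)^n = 181500/25000 = 7.26000, so n = ln 7.26000 / ln 1.0265 = 75.7937 quarters
= 75.7937/4 years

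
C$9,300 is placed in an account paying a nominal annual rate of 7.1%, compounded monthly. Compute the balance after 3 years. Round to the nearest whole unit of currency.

C$11,500

i = 0.071/12 = 0.00591667 per month; n = 3·12 = 36.
FV = PV·(1+i)^n = 9,300 × 1.236608 = 11,500.4567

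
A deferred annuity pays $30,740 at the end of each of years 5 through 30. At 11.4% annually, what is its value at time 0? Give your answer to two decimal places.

$164,514.66

Value one period before first payment (t=4): 30740 × [1 − (1+0.114)^(−26)] / 0.114 = 30740 × 8.242169 = 253,364.2620
PV₀ = 253,364.2620 / (1+0.114)^4 = 253,364.2620 / 1.540071 = 164,514.6556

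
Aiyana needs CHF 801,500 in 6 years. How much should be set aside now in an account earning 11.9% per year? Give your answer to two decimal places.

CHF 408,247.01

PV = FV·(1+i)^(−n) = 801,500 × 0.509354 = 408,247.0052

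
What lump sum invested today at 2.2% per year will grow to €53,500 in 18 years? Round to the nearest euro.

€36,161

Discount factor = (1+0.022)^(−18) = 0.675902; PV = 53,500 × 0.675902 = 36,160.7690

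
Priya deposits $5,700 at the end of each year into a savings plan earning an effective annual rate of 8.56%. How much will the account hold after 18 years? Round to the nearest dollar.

FV = 5700 × [(1+0.0856)^18 − 1] / 0.0856 = 5700 × 39.554706 = 225,461.8230

$225,462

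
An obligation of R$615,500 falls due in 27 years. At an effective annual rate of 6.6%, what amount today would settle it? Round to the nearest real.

PV = 615,500 / (1 + 0.066)^27 = 615,500 / 5.616225 = 109,593.1805

R$109,593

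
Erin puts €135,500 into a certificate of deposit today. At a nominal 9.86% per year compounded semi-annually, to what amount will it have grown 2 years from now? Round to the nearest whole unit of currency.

€164,262

With 2 periods per year: i = 0.0493, n = 4.
135,500 × (1+0.0493)^4 = 135,500 × 1.212268 = 164,262.3330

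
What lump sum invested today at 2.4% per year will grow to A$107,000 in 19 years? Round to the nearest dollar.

A$68,184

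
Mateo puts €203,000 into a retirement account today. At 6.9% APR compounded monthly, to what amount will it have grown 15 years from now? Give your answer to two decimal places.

Periodic rate i = 0.069/12 = 0.00575; n = 15 × 12 = 180 periods.
203,000 × (1+0.00575)^180 = 203,000 × 2.806774 = 569,775.0943

€569,775.09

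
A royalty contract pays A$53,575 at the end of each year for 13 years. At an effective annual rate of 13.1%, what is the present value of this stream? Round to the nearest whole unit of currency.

A$326,427

Annuity factor a(13|0.131) = 6.092899; PV = 53575 × 6.092899 = 326,427.0794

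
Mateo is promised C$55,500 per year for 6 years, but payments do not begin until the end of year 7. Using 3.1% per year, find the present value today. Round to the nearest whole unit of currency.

C$249,504

PV at t=6 (ordinary 6-year annuity): 55500 × a(6|0.031) = 55500 × 5.399283 = 299,660.1790
PV₀ = 299,660.1790 / (1+0.031)^6 = 299,660.1790 / 1.201025 = 249,503.7302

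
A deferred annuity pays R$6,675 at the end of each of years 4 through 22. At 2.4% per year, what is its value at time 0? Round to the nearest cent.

Value one period before first payment (t=3): 6675 × [1 − (1+0.024)^(−19)] / 0.024 = 6675 × 15.115135 = 100,893.5249
PV₀ = 100,893.5249 / (1+0.024)^3 = 100,893.5249 / 1.073742 = 93,964.4174

R$93,964.42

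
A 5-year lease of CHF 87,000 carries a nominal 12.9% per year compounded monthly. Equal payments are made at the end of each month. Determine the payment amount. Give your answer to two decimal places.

Periodic rate i = 0.129/12 = 0.01075; n = 5 × 12 = 60 periods.
PMT = 87000 / ( [1 − (1+0.01075)^(−60)] / 0.01075 ) = 87000 / 44.049148 = 1,975.0666

CHF 1,975.07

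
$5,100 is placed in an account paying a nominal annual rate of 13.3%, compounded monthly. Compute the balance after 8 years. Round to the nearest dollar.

$14,693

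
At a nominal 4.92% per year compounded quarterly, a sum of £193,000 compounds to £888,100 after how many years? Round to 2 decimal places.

31.21 years

Periodic rate i = 0.0492/4 = 0.0123.
n = ln(888100/193000) / ln(1+0.0123) = ln(4.60155) / 0.012225 = 124.8587 quarters
= 124.8587/4 years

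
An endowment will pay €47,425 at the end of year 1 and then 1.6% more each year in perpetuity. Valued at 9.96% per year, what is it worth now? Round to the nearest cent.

PV = D₁/(r − g) = 47425/(0.0996 − 0.016) = 567,284.6890

€567,284.69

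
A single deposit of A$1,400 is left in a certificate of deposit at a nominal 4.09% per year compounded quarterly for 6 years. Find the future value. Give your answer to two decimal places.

Periodic rate i = 0.0409/4 = 0.010225; n = 6 × 4 = 24 periods.
1,400 × (1+0.010225)^24 = 1,400 × 1.276541 = 1,787.1570

A$1,787.16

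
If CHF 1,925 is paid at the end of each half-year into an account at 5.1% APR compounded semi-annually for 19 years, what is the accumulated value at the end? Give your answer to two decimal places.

CHF 121,047.48

With 2 periods per year: i = 0.0255, n = 38.
Accumulation factor s(38|0.0255) = 62.881807; FV = 1925 × 62.881807 = 121,047.4780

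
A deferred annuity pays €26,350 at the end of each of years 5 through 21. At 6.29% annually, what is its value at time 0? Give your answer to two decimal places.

€211,860.28

PV at t=4 (ordinary 17-year annuity): 26350 × a(17|0.0629) = 26350 × 10.262155 = 270,407.7713
PV₀ = 270,407.7713 / (1+0.0629)^4 = 270,407.7713 / 1.276350 = 211,860.2793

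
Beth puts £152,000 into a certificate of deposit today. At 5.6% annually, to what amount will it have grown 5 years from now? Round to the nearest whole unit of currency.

£199,601

152,000 × (1+0.056)^5 = 152,000 × 1.313166 = 199,601.2142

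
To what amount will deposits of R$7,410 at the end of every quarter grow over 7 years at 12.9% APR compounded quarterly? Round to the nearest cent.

i = 0.129/4 = 0.03225 per quarter; n = 7·4 = 28.
Accumulation factor s(28|0.03225) = 44.405426; FV = 7410 × 44.405426 = 329,044.2090

R$329,044.21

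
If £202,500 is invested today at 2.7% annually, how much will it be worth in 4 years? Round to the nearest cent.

202,500 × (1+0.027)^4 = 202,500 × 1.112453 = 225,271.7858

£225,271.79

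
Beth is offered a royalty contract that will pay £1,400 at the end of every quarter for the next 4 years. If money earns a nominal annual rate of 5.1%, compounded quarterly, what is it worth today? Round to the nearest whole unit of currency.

£20,147

i = 0.051/4 = 0.01275 per quarter; n = 4·4 = 16.
PV = 1400 × [1 − (1+0.01275)^(−16)] / 0.01275 = 1400 × 14.391009 = 20,147.4133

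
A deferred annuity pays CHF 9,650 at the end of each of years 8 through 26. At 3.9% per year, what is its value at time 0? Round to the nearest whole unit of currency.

Value one period before first payment (t=7): 9650 × [1 − (1+0.039)^(−19)] / 0.039 = 9650 × 13.246212 = 127,825.9491
Discount back 7 years: 127,825.9491 × (1+0.039)^(−7) = 127,825.9491 × 0.765052 = 97,793.5458

CHF 97,794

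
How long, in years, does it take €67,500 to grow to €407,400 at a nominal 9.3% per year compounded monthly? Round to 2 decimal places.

19.40 years

Periodic rate i = 0.093/12 = 0.00775.
(1+i)^n = 407400/67500 = 6.03556, so n = ln 6.03556 / ln 1.00775 = 232.8548 months
= 232.8548/12 years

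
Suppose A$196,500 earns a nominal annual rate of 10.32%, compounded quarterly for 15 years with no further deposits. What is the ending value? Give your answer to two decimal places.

i = 0.1032/4 = 0.0258 per quarter; n = 15·4 = 60.
196,500 × (1+0.0258)^60 = 196,500 × 4.610645 = 905,991.7406

A$905,991.74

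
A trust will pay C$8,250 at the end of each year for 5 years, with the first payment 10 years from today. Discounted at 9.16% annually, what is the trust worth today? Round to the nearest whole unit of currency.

C$14,521

Value one period before first payment (t=9): 8250 × [1 − (1+0.0916)^(−5)] / 0.0916 = 8250 × 3.873557 = 31,956.8450
Discount back 9 years: 31,956.8450 × (1+0.0916)^(−9) = 31,956.8450 × 0.454389 = 14,520.8538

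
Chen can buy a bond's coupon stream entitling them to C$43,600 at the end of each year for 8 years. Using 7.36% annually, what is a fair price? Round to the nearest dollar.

C$256,755

PV = 43600 × [1 − (1+0.0736)^(−8)] / 0.0736 = 43600 × 5.888881 = 256,755.2150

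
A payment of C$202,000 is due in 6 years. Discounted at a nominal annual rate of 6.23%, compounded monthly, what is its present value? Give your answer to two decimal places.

With 12 periods per year: i = 0.00519167, n = 72.
PV = 202,000 / (1 + 0.00519167)^72 = 202,000 / 1.451842 = 139,133.6072

C$139,133.61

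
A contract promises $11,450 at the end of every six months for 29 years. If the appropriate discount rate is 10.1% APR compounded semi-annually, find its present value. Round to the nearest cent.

$213,714.72

Periodic rate i = 0.101/2 = 0.0505; n = 29 × 2 = 58 periods.
PV = 11450 × [1 − (1+0.0505)^(−58)] / 0.0505 = 11450 × 18.665041 = 213,714.7167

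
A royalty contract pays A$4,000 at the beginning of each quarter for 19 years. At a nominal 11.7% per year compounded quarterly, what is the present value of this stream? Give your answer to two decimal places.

With 4 periods per year: i = 0.02925, n = 76.
PV = PMT · [1 − (1+i)^(−n)] / i × (1+i) = 4000 · 31.254269 = 125,017.0752
(Beginning-of-period payments → annuity-due factor ×(1+i).)

A$125,017.08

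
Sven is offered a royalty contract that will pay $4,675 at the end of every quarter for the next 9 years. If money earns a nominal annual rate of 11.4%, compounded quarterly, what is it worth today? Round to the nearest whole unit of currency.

With 4 periods per year: i = 0.0285, n = 36.
PV = PMT · [1 − (1+i)^(−n)] / i = 4675 · 22.329194 = 104,388.9814

$104,389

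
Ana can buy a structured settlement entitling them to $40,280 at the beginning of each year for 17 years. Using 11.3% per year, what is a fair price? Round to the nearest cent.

$332,458.32

PV = PMT · [1 − (1+i)^(−n)] / i × (1+i) = 40280 · 8.253682 = 332,458.3237
Payments are at the start of each period, so multiply by (1+i).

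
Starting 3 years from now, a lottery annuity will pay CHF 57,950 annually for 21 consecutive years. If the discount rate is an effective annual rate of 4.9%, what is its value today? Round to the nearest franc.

CHF 681,178

PV at t=2 (ordinary 21-year annuity): 57950 × a(21|0.049) = 57950 × 12.934756 = 749,569.0922
PV₀ = 749,569.0922 / (1+0.049)^2 = 749,569.0922 / 1.100401 = 681,178.1271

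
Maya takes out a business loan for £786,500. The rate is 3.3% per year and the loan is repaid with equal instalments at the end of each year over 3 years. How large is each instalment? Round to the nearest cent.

Annuity-PV factor = 2.812375; PMT = 786500 / 2.812375 = 279,656.8937

£279,656.89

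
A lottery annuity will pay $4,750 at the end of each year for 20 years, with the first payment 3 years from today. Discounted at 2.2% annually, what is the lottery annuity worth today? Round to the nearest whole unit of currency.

PV at t=2 (ordinary 20-year annuity): 4750 × a(20|0.022) = 4750 × 16.040185 = 76,190.8810
Discount back 2 years: 76,190.8810 × (1+0.022)^(−2) = 76,190.8810 × 0.957411 = 72,945.9532

$72,946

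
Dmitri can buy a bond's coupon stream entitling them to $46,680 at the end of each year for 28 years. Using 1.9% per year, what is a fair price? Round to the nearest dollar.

$1,006,401

PV = 46680 × [1 − (1+0.019)^(−28)] / 0.019 = 46680 × 21.559576 = 1,006,401.0162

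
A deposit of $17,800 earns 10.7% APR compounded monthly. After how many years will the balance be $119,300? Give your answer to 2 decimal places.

17.86 years

Periodic rate i = 0.107/12 = 0.00891667.
(1+i)^n = 119300/17800 = 6.70225, so n = ln 6.70225 / ln 1.00892 = 214.3079 months
= 214.3079/12 years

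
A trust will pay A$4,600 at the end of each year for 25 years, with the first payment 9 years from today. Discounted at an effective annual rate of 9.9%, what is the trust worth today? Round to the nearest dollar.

A$19,773

PV at t=8 (ordinary 25-year annuity): 4600 × a(25|0.099) = 4600 × 9.147287 = 42,077.5183
PV₀ = 42,077.5183 / (1+0.099)^8 = 42,077.5183 / 2.128049 = 19,772.8184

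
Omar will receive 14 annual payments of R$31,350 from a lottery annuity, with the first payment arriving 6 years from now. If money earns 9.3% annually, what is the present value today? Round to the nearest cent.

PV at t=5 (ordinary 14-year annuity): 31350 × a(14|0.093) = 31350 × 7.656447 = 240,029.6128
PV₀ = 240,029.6128 / (1+0.093)^5 = 240,029.6128 / 1.559915 = 153,873.5647

R$153,873.56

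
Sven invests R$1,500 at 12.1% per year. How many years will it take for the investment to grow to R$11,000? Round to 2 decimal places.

(1+i)^n = 11000/1500 = 7.33333, so n = ln 7.33333 / ln 1.121 = 17.4436 years

17.44 years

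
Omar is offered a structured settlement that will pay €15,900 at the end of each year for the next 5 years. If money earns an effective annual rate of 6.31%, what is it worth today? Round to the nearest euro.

PV = PMT · [1 − (1+i)^(−n)] / i = 15900 · 4.177076 = 66,415.5090

€66,416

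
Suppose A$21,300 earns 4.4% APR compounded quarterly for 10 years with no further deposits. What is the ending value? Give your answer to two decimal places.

A$32,993.31

i = 0.044/4 = 0.011 per quarter; n = 10·4 = 40.
21,300 × (1+0.011)^40 = 21,300 × 1.548981 = 32,993.3054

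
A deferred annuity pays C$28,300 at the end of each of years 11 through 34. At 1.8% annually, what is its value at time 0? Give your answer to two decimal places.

Value one period before first payment (t=10): 28300 × [1 − (1+0.018)^(−24)] / 0.018 = 28300 × 19.349533 = 547,591.7715
Discount back 10 years: 547,591.7715 × (1+0.018)^(−10) = 547,591.7715 × 0.836608 = 458,119.8750

C$458,119.87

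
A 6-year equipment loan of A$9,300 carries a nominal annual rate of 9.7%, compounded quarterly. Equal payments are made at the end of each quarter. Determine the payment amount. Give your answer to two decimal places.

A$515.69

Periodic rate i = 0.097/4 = 0.02425; n = 6 × 4 = 24 periods.
Annuity-PV factor = 18.034072; PMT = 9300 / 18.034072 = 515.6905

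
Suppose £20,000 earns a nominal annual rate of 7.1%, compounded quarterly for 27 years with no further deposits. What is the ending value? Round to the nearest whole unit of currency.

£133,743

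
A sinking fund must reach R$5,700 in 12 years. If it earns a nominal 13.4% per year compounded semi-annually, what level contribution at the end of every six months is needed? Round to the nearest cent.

R$102.06

i = 0.134/2 = 0.067 per half-year; n = 12·2 = 24.
PMT = 5700 / ( [(1+0.067)^24 − 1] / 0.067 ) = 5700 / 55.848223 = 102.0623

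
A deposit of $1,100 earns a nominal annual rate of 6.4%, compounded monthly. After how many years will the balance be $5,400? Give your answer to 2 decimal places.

24.93 years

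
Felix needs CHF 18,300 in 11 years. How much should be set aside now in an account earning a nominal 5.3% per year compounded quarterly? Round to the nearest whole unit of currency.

Periodic rate i = 0.053/4 = 0.01325; n = 11 × 4 = 44 periods.
Discount factor = (1+0.01325)^(−44) = 0.560362; PV = 18,300 × 0.560362 = 10,254.6335

CHF 10,255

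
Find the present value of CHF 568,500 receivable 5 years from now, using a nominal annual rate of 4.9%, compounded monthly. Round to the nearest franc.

With 12 periods per year: i = 0.00408333, n = 60.
PV = FV·(1+i)^(−n) = 568,500 × 0.783095 = 445,189.5578

CHF 445,190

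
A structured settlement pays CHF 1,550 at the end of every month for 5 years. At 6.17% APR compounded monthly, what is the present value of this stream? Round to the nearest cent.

CHF 79,847.73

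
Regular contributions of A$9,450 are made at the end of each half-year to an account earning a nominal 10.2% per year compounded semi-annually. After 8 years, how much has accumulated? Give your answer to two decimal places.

With 2 periods per year: i = 0.051, n = 16.
FV = PMT · [(1+i)^n − 1] / i = 9450 · 23.850512 = 225,387.3344

A$225,387.33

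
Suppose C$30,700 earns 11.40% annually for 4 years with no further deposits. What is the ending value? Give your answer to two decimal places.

FV = 30,700 × (1 + 0.114)^4 = 47,280.1819

C$47,280.18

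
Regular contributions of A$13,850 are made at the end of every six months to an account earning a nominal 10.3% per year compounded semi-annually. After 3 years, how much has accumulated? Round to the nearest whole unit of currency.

A$94,563

Periodic rate i = 0.103/2 = 0.0515; n = 3 × 2 = 6 periods.
FV = PMT · [(1+i)^n − 1] / i = 13850 · 6.827636 = 94,562.7646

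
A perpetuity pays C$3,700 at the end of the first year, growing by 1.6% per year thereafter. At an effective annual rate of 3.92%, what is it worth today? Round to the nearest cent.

C$159,482.76

PV = D₁/(r − g) = 3700/(0.0392 − 0.016) = 159,482.7586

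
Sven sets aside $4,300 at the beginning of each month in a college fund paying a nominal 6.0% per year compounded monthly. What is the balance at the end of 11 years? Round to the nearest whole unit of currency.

With 12 periods per year: i = 0.005, n = 132.
FV = PMT · [(1+i)^n − 1] / i × (1+i) = 4300 · 187.254242 = 805,193.2399
Payments are at the start of each period, so multiply by (1+i).

$805,193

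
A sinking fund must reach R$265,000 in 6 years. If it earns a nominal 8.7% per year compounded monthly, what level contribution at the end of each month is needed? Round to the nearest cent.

R$2,816.16

i = 0.087/12 = 0.00725 per month; n = 6·12 = 72.
FV-annuity factor = 94.099890; PMT = 265000 / 94.099890 = 2,816.1563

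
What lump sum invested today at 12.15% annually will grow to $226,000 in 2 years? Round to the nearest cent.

$179,684.20

Discount factor = (1+0.1215)^(−2) = 0.795063; PV = 226,000 × 0.795063 = 179,684.1971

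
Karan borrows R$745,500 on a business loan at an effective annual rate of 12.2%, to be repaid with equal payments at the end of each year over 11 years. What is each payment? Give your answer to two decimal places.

R$126,653.17

Annuity-PV factor = 5.886153; PMT = 745500 / 5.886153 = 126,653.1728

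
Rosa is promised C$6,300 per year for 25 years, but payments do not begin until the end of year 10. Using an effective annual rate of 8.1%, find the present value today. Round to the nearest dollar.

C$33,080

PV at t=9 (ordinary 25-year annuity): 6300 × a(25|0.081) = 6300 × 10.584220 = 66,680.5837
Discount back 9 years: 66,680.5837 × (1+0.081)^(−9) = 66,680.5837 × 0.496099 = 33,080.2016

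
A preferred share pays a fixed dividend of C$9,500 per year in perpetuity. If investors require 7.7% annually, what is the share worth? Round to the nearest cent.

C$123,376.62

PV = C/r = 9500/0.077 = 123,376.6234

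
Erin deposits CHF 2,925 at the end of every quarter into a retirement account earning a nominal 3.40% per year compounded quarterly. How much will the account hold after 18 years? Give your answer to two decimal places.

CHF 288,836.03

Periodic rate i = 0.034/4 = 0.0085; n = 18 × 4 = 72 periods.
FV = 2925 × [(1+0.0085)^72 − 1] / 0.0085 = 2925 × 98.747361 = 288,836.0315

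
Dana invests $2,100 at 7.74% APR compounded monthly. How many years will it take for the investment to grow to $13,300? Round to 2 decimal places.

Periodic rate i = 0.0774/12 = 0.00645.
(1+i)^n = 13300/2100 = 6.33333, so n = ln 6.33333 / ln 1.00645 = 287.0966 months
= 287.0966/12 years

23.92 years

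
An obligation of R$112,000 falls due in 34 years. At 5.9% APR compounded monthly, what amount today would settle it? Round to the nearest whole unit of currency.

R$15,141

With 12 periods per year: i = 0.00491667, n = 408.
Discount factor = (1+0.00491667)^(−408) = 0.135189; PV = 112,000 × 0.135189 = 15,141.1194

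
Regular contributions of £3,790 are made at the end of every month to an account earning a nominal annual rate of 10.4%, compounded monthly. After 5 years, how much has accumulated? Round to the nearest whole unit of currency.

With 12 periods per year: i = 0.00866667, n = 60.
FV = 3790 × [(1+0.00866667)^60 − 1] / 0.00866667 = 3790 × 78.261168 = 296,609.8269

£296,610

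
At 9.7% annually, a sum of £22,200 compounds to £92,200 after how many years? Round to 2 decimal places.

15.38 years

(1+i)^n = 92200/22200 = 4.15315, so n = ln 4.15315 / ln 1.097 = 15.3800 years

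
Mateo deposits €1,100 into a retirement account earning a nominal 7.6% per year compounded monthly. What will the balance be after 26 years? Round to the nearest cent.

€7,885.92

i = 0.076/12 = 0.00633333 per month; n = 26·12 = 312.
FV = PV·(1+i)^n = 1,100 × 7.169020 = 7,885.9220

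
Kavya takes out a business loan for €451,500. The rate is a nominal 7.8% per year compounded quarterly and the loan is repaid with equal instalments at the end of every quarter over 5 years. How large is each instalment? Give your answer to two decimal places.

Periodic rate i = 0.078/4 = 0.0195; n = 5 × 4 = 20 periods.
PMT = 451500 / ( [1 − (1+0.0195)^(−20)] / 0.0195 ) = 451500 / 16.430607 = 27,479.2047

€27,479.20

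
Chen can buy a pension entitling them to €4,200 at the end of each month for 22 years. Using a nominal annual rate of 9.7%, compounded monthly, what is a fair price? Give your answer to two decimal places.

€457,557.87

Periodic rate i = 0.097/12 = 0.00808333; n = 22 × 12 = 264 periods.
PV = PMT · [1 − (1+i)^(−n)] / i = 4200 · 108.942351 = 457,557.8736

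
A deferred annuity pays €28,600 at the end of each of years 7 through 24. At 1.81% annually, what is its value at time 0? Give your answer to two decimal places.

€391,530.74

Value one period before first payment (t=6): 28600 × [1 − (1+0.0181)^(−18)] / 0.0181 = 28600 × 15.245528 = 436,022.0921
Discount back 6 years: 436,022.0921 × (1+0.0181)^(−6) = 436,022.0921 × 0.897961 = 391,530.7441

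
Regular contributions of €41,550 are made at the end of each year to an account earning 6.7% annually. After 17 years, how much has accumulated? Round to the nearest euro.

€1,247,483

Accumulation factor s(17|0.067) = 30.023657; FV = 41550 × 30.023657 = 1,247,482.9575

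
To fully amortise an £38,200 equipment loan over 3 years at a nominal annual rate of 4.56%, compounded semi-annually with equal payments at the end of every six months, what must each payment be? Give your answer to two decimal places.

£6,884.27

i = 0.0456/2 = 0.0228 per half-year; n = 3·2 = 6.
PMT = 38200 / ( [1 − (1+0.0228)^(−6)] / 0.0228 ) = 38200 / 5.548883 = 6,884.2684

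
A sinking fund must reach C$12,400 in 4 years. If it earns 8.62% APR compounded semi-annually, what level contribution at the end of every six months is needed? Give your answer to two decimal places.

Periodic rate i = 0.0862/2 = 0.0431; n = 4 × 2 = 8 periods.
FV-annuity factor = 9.316628; PMT = 12400 / 9.316628 = 1,330.9536

C$1,330.95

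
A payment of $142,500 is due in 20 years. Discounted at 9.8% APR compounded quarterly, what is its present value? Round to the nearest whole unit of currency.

Periodic rate i = 0.098/4 = 0.0245; n = 20 × 4 = 80 periods.
PV = FV·(1+i)^(−n) = 142,500 × 0.144226 = 20,552.1777

$20,552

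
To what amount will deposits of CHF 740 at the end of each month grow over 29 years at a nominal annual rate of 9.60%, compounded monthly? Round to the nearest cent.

CHF 1,387,994.87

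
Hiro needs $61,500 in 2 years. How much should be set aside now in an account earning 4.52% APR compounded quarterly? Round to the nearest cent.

i = 0.0452/4 = 0.0113 per quarter; n = 2·4 = 8.
PV = FV·(1+i)^(−n) = 61,500 × 0.914029 = 56,212.7792

$56,212.78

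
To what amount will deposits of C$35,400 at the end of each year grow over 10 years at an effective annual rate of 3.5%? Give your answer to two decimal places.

FV = PMT · [(1+i)^n − 1] / i = 35400 · 11.731393 = 415,291.3179

C$415,291.32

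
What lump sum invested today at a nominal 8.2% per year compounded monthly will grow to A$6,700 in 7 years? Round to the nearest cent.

A$3,781.27

With 12 periods per year: i = 0.00683333, n = 84.
Discount factor = (1+0.00683333)^(−84) = 0.564369; PV = 6,700 × 0.564369 = 3,781.2695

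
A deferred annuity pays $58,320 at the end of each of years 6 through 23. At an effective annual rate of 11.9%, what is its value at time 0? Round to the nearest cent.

$242,418.70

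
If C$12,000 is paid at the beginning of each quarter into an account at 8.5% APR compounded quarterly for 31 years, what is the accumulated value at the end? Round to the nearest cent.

i = 0.085/4 = 0.02125 per quarter; n = 31·4 = 124.
FV = 12000 × [(1+0.02125)^124 − 1] / 0.02125 × (1+i) = 12000 × 603.794311 = 7,245,531.7309
(annuity-due: payments at period start, so ×(1+i).)

C$7,245,531.73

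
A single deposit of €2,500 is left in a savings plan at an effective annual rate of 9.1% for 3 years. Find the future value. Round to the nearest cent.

2,500 × (1+0.091)^3 = 2,500 × 1.298597 = 3,246.4914

€3,246.49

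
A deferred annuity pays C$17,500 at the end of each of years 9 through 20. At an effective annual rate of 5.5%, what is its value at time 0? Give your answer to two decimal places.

Value one period before first payment (t=8): 17500 × [1 − (1+0.055)^(−12)] / 0.055 = 17500 × 8.618518 = 150,824.0624
PV₀ = 150,824.0624 / (1+0.055)^8 = 150,824.0624 / 1.534687 = 98,276.7887

C$98,276.79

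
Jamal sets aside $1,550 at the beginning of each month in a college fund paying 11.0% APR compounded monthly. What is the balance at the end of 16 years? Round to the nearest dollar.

i = 0.11/12 = 0.00916667 per month; n = 16·12 = 192.
FV = PMT · [(1+i)^n − 1] / i × (1+i) = 1550 · 524.695618 = 813,278.2073
(annuity-due: payments at period start, so ×(1+i).)

$813,278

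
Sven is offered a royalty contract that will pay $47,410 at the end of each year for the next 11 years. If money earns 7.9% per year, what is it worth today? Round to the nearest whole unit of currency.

$340,106

PV = 47410 × [1 − (1+0.079)^(−11)] / 0.079 = 47410 × 7.173728 = 340,106.4514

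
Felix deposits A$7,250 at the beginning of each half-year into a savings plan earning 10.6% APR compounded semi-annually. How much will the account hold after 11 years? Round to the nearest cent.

A$304,614.78

i = 0.106/2 = 0.053 per half-year; n = 11·2 = 22.
Accumulation factor s(22|0.053) × (1+i) = 42.015832; FV = 7250 × 42.015832 = 304,614.7808
(Beginning-of-period payments → annuity-due factor ×(1+i).)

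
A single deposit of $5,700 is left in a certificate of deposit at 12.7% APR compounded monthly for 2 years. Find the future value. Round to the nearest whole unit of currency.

$7,338

Periodic rate i = 0.127/12 = 0.0105833; n = 2 × 12 = 24 periods.
5,700 × (1+0.0105833)^24 = 5,700 × 1.287452 = 7,338.4783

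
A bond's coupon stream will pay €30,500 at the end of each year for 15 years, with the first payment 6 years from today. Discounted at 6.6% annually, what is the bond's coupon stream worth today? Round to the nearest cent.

€207,004.47

Value one period before first payment (t=5): 30500 × [1 − (1+0.066)^(−15)] / 0.066 = 30500 × 9.342560 = 284,948.0920
PV₀ = 284,948.0920 / (1+0.066)^5 = 284,948.0920 / 1.376531 = 207,004.4730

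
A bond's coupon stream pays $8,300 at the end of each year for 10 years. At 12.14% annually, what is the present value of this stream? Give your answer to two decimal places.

PV = 8300 × [1 − (1+0.1214)^(−10)] / 0.1214 = 8300 × 5.617989 = 46,629.3109

$46,629.31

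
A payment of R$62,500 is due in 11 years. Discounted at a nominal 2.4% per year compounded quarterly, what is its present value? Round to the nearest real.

i = 0.024/4 = 0.006 per quarter; n = 11·4 = 44.
PV = 62,500 / (1 + 0.006)^44 = 62,500 / 1.301101 = 48,036.2245

R$48,036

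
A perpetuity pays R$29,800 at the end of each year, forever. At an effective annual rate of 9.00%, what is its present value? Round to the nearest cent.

PV = PMT / i = 29800 / 0.09 = 331,111.1111

R$331,111.11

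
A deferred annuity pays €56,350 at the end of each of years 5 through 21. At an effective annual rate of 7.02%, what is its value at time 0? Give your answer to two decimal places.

€418,818.61

PV at t=4 (ordinary 17-year annuity): 56350 × a(17|0.0702) = 56350 × 9.749713 = 549,396.3308
PV₀ = 549,396.3308 / (1+0.0702)^4 = 549,396.3308 / 1.311776 = 418,818.6071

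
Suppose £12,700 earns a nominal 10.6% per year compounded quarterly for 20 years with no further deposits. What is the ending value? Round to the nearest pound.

£102,925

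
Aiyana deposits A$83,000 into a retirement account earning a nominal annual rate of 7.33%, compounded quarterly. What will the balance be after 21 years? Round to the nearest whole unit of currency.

i = 0.0733/4 = 0.018325 per quarter; n = 21·4 = 84.
FV = PV·(1+i)^n = 83,000 × 4.596826 = 381,536.5833

A$381,537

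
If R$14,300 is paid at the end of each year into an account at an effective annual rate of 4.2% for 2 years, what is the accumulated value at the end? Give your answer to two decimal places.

R$29,200.60

FV = 14300 × [(1+0.042)^2 − 1] / 0.042 = 14300 × 2.042000 = 29,200.6000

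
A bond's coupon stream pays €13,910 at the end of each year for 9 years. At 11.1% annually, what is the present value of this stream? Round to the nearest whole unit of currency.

€76,722

PV = 13910 × [1 − (1+0.111)^(−9)] / 0.111 = 13910 × 5.515592 = 76,721.8780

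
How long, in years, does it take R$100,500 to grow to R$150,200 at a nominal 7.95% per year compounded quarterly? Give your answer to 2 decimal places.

Periodic rate i = 0.0795/4 = 0.019875.
(1+i)^n = 150200/100500 = 1.49453, so n = ln 1.49453 / ln 1.01988 = 20.4171 quarters
= 20.4171/4 years

5.10 years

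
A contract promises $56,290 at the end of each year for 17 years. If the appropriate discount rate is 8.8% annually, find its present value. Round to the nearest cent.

PV = 56290 × [1 − (1+0.088)^(−17)] / 0.088 = 56290 × 8.654530 = 487,163.4761

$487,163.48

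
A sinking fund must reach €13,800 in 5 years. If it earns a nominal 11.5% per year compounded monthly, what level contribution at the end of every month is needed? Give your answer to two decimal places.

With 12 periods per year: i = 0.00958333, n = 60.
PMT = 13800 / ( [(1+0.00958333)^60 − 1] / 0.00958333 ) = 13800 / 80.584891 = 171.2480

€171.25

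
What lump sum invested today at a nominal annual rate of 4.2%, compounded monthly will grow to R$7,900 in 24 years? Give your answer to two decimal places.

R$2,888.17

i = 0.042/12 = 0.0035 per month; n = 24·12 = 288.
PV = FV·(1+i)^(−n) = 7,900 × 0.365591 = 2,888.1688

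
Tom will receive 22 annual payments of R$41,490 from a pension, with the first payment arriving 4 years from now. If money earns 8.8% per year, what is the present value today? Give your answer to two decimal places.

PV at t=3 (ordinary 22-year annuity): 41490 × a(22|0.088) = 41490 × 9.586660 = 397,750.5270
PV₀ = 397,750.5270 / (1+0.088)^3 = 397,750.5270 / 1.287913 = 308,833.2684

R$308,833.27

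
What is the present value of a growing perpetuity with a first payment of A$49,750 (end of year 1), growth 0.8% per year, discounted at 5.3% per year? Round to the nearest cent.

A$1,105,555.56

PV = PMT / (i − g) = 49750 / (0.053 − 0.008) = 49750 / 0.045000 = 1,105,555.5556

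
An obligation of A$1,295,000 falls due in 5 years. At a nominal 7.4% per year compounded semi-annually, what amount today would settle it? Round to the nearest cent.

A$900,496.86

Periodic rate i = 0.074/2 = 0.037; n = 5 × 2 = 10 periods.
PV = FV·(1+i)^(−n) = 1,295,000 × 0.695364 = 900,496.8636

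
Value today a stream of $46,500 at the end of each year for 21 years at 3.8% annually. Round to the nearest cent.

Annuity factor a(21|0.038) = 14.291152; PV = 46500 × 14.291152 = 664,538.5838

$664,538.58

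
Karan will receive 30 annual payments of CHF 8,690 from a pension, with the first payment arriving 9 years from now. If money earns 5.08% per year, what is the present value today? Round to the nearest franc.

Value one period before first payment (t=8): 8690 × [1 − (1+0.0508)^(−30)] / 0.0508 = 8690 × 15.233252 = 132,376.9642
PV₀ = 132,376.9642 / (1+0.0508)^8 = 132,376.9642 / 1.486485 = 89,053.6869

CHF 89,054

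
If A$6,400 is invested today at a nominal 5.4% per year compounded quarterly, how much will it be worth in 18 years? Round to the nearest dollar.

Periodic rate i = 0.054/4 = 0.0135; n = 18 × 4 = 72 periods.
FV = PV·(1+i)^n = 6,400 × 2.626094 = 16,806.9997

A$16,807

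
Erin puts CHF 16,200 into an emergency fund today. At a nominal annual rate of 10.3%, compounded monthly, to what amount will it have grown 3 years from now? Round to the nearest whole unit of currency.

CHF 22,036

i = 0.103/12 = 0.00858333 per month; n = 3·12 = 36.
16,200 × (1+0.00858333)^36 = 16,200 × 1.360268 = 22,036.3345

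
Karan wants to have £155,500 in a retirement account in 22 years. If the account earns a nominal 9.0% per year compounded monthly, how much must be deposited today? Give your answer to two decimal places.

Periodic rate i = 0.09/12 = 0.0075; n = 22 × 12 = 264 periods.
PV = 155,500 / (1 + 0.0075)^264 = 155,500 / 7.189430 = 21,628.9742

£21,628.97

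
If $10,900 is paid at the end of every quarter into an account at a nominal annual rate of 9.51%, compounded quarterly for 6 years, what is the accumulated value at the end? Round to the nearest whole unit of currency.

With 4 periods per year: i = 0.023775, n = 24.
Accumulation factor s(24|0.023775) = 31.863437; FV = 10900 × 31.863437 = 347,311.4625

$347,311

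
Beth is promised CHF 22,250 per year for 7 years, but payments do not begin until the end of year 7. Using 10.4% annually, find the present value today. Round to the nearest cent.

CHF 59,048.06

Value one period before first payment (t=6): 22250 × [1 − (1+0.104)^(−7)] / 0.104 = 22250 × 4.804963 = 106,910.4256
Discount back 6 years: 106,910.4256 × (1+0.104)^(−6) = 106,910.4256 × 0.552313 = 59,048.0579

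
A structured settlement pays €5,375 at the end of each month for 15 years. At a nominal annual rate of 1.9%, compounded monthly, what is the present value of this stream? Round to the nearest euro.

With 12 periods per year: i = 0.00158333, n = 180.
PV = PMT · [1 − (1+i)^(−n)] / i = 5375 · 156.515515 = 841,270.8937

€841,271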